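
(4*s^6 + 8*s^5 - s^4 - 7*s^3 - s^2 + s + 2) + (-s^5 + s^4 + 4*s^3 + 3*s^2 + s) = 4*s^6 + 7*s^5 - 3*s^3 + 2*s^2 + 2*s + 2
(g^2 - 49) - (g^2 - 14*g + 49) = 14*g - 98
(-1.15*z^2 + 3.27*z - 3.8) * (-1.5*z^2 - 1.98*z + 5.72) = 1.725*z^4 - 2.628*z^3 - 7.3526*z^2 + 26.2284*z - 21.736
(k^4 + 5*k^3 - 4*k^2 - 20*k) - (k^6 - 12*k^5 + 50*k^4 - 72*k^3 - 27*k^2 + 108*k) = -k^6 + 12*k^5 - 49*k^4 + 77*k^3 + 23*k^2 - 128*k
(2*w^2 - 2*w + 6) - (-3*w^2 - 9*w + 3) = 5*w^2 + 7*w + 3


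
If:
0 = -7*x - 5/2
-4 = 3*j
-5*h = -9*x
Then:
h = -9/14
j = -4/3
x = -5/14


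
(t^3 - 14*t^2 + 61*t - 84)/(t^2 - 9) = (t^2 - 11*t + 28)/(t + 3)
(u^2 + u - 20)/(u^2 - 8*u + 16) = (u + 5)/(u - 4)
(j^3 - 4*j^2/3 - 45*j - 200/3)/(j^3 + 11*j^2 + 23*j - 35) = (3*j^2 - 19*j - 40)/(3*(j^2 + 6*j - 7))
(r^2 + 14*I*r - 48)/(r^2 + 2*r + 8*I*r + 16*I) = (r + 6*I)/(r + 2)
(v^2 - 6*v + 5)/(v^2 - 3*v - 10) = (v - 1)/(v + 2)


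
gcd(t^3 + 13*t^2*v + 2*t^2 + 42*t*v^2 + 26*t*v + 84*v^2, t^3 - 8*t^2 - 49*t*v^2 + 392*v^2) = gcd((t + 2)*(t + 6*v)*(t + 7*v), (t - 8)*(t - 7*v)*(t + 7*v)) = t + 7*v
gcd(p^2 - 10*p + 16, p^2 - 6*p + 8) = p - 2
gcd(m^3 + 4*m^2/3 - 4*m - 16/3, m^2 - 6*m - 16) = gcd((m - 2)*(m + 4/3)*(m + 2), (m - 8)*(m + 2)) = m + 2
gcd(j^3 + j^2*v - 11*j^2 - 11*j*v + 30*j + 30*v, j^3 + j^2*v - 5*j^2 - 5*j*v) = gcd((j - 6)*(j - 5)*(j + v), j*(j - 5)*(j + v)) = j^2 + j*v - 5*j - 5*v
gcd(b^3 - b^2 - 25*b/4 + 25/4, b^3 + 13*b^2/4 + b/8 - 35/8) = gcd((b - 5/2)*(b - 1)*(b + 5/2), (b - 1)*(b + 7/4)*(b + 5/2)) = b^2 + 3*b/2 - 5/2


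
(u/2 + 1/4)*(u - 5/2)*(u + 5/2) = u^3/2 + u^2/4 - 25*u/8 - 25/16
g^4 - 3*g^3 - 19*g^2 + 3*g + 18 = (g - 6)*(g - 1)*(g + 1)*(g + 3)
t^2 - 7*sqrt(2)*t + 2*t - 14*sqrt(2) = (t + 2)*(t - 7*sqrt(2))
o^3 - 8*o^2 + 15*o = o*(o - 5)*(o - 3)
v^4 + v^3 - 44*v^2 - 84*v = v*(v - 7)*(v + 2)*(v + 6)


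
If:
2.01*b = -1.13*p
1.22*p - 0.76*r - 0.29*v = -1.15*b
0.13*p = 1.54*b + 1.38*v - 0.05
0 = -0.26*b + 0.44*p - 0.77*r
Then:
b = 0.03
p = -0.05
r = -0.04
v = 0.00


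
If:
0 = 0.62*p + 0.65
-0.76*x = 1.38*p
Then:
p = -1.05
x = 1.90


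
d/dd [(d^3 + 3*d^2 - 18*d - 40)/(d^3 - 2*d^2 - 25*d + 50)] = (-5*d^2 + 36*d - 76)/(d^4 - 14*d^3 + 69*d^2 - 140*d + 100)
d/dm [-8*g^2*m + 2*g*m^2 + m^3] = -8*g^2 + 4*g*m + 3*m^2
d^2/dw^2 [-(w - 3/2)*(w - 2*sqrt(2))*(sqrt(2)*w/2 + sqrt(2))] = -3*sqrt(2)*w - sqrt(2)/2 + 4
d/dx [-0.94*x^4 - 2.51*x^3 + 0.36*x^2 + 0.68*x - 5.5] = -3.76*x^3 - 7.53*x^2 + 0.72*x + 0.68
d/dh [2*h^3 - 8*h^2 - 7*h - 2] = 6*h^2 - 16*h - 7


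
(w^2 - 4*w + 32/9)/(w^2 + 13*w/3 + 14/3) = (9*w^2 - 36*w + 32)/(3*(3*w^2 + 13*w + 14))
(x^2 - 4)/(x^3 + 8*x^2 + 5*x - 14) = (x - 2)/(x^2 + 6*x - 7)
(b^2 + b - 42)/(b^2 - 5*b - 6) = (b + 7)/(b + 1)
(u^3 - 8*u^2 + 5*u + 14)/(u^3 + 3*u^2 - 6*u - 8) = (u - 7)/(u + 4)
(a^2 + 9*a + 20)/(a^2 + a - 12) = (a + 5)/(a - 3)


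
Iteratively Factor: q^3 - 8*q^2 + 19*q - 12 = (q - 1)*(q^2 - 7*q + 12) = (q - 4)*(q - 1)*(q - 3)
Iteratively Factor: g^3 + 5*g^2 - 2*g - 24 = (g + 3)*(g^2 + 2*g - 8) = (g + 3)*(g + 4)*(g - 2)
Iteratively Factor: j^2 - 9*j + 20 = (j - 5)*(j - 4)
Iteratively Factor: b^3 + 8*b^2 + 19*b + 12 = (b + 3)*(b^2 + 5*b + 4) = (b + 1)*(b + 3)*(b + 4)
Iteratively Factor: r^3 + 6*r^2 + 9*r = (r)*(r^2 + 6*r + 9) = r*(r + 3)*(r + 3)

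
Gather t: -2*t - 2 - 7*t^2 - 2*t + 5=-7*t^2 - 4*t + 3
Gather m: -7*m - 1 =-7*m - 1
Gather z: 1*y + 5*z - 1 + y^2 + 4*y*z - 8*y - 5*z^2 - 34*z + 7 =y^2 - 7*y - 5*z^2 + z*(4*y - 29) + 6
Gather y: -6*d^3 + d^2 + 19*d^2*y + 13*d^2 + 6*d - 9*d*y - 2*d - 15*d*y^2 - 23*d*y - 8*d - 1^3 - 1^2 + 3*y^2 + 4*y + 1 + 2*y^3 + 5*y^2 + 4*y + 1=-6*d^3 + 14*d^2 - 4*d + 2*y^3 + y^2*(8 - 15*d) + y*(19*d^2 - 32*d + 8)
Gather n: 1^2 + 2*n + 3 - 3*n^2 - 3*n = -3*n^2 - n + 4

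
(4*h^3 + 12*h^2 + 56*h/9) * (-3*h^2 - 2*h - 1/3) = -12*h^5 - 44*h^4 - 44*h^3 - 148*h^2/9 - 56*h/27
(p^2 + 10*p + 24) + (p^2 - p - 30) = 2*p^2 + 9*p - 6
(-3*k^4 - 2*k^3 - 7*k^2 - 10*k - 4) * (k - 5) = -3*k^5 + 13*k^4 + 3*k^3 + 25*k^2 + 46*k + 20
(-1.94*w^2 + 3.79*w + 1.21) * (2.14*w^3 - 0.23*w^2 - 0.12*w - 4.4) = -4.1516*w^5 + 8.5568*w^4 + 1.9505*w^3 + 7.8029*w^2 - 16.8212*w - 5.324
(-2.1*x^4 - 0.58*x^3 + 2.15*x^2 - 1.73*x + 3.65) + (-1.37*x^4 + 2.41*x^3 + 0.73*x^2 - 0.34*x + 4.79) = -3.47*x^4 + 1.83*x^3 + 2.88*x^2 - 2.07*x + 8.44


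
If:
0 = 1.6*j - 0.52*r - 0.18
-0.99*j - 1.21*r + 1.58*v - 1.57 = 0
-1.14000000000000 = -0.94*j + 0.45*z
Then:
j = 0.478723404255319*z + 1.21276595744681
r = 1.47299509001637*z + 3.38543371522095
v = 1.42801280324846*z + 4.34621081853778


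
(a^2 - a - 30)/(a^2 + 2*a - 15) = (a - 6)/(a - 3)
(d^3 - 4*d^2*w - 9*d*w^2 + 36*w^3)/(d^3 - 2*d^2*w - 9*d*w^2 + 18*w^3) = (-d + 4*w)/(-d + 2*w)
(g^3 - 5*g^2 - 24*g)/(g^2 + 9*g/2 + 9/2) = 2*g*(g - 8)/(2*g + 3)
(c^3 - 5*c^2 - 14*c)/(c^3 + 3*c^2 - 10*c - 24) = c*(c - 7)/(c^2 + c - 12)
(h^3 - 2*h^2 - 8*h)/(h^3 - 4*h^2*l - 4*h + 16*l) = h*(h - 4)/(h^2 - 4*h*l - 2*h + 8*l)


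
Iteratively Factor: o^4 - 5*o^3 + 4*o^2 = (o - 1)*(o^3 - 4*o^2) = (o - 4)*(o - 1)*(o^2) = o*(o - 4)*(o - 1)*(o)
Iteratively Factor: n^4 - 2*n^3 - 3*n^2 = (n)*(n^3 - 2*n^2 - 3*n) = n^2*(n^2 - 2*n - 3) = n^2*(n - 3)*(n + 1)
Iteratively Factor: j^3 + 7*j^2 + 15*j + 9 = (j + 1)*(j^2 + 6*j + 9) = (j + 1)*(j + 3)*(j + 3)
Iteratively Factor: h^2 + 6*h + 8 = (h + 4)*(h + 2)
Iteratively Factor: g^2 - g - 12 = (g - 4)*(g + 3)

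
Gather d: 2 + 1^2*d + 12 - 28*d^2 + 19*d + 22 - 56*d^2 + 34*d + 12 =-84*d^2 + 54*d + 48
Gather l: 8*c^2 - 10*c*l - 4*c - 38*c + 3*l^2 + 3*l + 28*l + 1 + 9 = 8*c^2 - 42*c + 3*l^2 + l*(31 - 10*c) + 10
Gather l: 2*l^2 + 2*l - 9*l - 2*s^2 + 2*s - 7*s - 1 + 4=2*l^2 - 7*l - 2*s^2 - 5*s + 3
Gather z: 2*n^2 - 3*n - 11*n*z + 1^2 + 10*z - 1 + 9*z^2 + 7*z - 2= 2*n^2 - 3*n + 9*z^2 + z*(17 - 11*n) - 2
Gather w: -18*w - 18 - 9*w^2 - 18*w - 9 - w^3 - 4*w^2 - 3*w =-w^3 - 13*w^2 - 39*w - 27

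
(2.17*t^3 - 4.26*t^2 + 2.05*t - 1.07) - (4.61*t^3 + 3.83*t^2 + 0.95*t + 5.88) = -2.44*t^3 - 8.09*t^2 + 1.1*t - 6.95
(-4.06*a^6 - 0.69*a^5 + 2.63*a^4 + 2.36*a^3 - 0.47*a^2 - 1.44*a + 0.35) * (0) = 0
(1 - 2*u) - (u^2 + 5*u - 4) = -u^2 - 7*u + 5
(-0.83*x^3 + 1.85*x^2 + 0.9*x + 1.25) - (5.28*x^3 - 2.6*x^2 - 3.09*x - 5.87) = -6.11*x^3 + 4.45*x^2 + 3.99*x + 7.12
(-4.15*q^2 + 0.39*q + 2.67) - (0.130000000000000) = -4.15*q^2 + 0.39*q + 2.54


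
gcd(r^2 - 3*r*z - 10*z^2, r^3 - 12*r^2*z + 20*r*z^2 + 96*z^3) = r + 2*z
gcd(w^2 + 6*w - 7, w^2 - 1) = w - 1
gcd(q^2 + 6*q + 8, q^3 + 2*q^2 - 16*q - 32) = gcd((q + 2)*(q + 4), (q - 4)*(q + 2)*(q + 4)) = q^2 + 6*q + 8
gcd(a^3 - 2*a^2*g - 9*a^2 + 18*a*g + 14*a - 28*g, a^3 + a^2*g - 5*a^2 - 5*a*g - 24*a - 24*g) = 1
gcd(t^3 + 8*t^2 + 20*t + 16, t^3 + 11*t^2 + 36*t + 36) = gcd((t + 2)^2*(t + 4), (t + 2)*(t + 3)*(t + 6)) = t + 2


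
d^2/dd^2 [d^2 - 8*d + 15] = 2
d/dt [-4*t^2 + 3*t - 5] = 3 - 8*t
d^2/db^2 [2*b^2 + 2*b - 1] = 4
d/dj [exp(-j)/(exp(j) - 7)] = (7 - 2*exp(j))*exp(-j)/(exp(2*j) - 14*exp(j) + 49)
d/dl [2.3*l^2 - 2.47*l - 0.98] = 4.6*l - 2.47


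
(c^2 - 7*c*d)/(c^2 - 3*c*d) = (c - 7*d)/(c - 3*d)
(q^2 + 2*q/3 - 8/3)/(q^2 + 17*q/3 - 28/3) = (q + 2)/(q + 7)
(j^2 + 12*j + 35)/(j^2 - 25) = (j + 7)/(j - 5)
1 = 1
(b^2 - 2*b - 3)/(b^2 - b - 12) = (-b^2 + 2*b + 3)/(-b^2 + b + 12)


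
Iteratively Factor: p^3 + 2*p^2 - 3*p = (p - 1)*(p^2 + 3*p) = p*(p - 1)*(p + 3)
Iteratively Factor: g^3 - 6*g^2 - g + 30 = (g + 2)*(g^2 - 8*g + 15) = (g - 5)*(g + 2)*(g - 3)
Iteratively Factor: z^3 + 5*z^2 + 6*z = (z)*(z^2 + 5*z + 6) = z*(z + 3)*(z + 2)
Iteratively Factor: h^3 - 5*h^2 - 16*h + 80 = (h - 5)*(h^2 - 16) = (h - 5)*(h + 4)*(h - 4)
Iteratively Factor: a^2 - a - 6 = (a - 3)*(a + 2)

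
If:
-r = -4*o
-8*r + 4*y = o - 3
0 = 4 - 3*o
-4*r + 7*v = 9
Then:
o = 4/3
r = 16/3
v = 13/3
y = 41/4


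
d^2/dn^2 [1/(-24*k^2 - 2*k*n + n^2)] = 2*(-24*k^2 - 2*k*n + n^2 - 4*(k - n)^2)/(24*k^2 + 2*k*n - n^2)^3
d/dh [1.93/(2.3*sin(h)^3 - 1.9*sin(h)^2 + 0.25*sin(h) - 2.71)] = (-13.317*sin(h)^2 + 7.334*sin(h) - 0.4825)*cos(h)/(2.3*sin(h)^3 - 1.9*sin(h)^2 + 0.25*sin(h) - 2.71)^2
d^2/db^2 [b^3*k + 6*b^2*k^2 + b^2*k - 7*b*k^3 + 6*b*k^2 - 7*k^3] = 2*k*(3*b + 6*k + 1)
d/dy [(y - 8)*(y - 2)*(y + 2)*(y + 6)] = 4*y^3 - 6*y^2 - 104*y + 8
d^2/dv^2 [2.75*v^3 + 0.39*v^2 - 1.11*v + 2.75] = 16.5*v + 0.78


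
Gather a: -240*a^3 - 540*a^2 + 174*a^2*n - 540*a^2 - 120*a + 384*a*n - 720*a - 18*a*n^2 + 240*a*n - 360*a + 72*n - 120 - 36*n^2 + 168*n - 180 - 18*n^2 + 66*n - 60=-240*a^3 + a^2*(174*n - 1080) + a*(-18*n^2 + 624*n - 1200) - 54*n^2 + 306*n - 360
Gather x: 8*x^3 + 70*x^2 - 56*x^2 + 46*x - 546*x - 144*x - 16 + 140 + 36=8*x^3 + 14*x^2 - 644*x + 160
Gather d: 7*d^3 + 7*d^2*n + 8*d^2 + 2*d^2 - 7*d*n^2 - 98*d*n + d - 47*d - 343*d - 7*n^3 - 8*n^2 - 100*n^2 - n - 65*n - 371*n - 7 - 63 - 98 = 7*d^3 + d^2*(7*n + 10) + d*(-7*n^2 - 98*n - 389) - 7*n^3 - 108*n^2 - 437*n - 168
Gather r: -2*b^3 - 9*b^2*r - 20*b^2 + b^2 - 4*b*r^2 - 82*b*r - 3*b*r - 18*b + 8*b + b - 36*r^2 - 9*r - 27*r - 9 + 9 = -2*b^3 - 19*b^2 - 9*b + r^2*(-4*b - 36) + r*(-9*b^2 - 85*b - 36)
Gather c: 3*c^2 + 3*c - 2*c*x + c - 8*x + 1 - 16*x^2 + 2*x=3*c^2 + c*(4 - 2*x) - 16*x^2 - 6*x + 1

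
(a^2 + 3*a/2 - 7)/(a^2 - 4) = (a + 7/2)/(a + 2)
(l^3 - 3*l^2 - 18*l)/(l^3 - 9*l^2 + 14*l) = (l^2 - 3*l - 18)/(l^2 - 9*l + 14)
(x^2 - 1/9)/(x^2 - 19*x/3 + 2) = (x + 1/3)/(x - 6)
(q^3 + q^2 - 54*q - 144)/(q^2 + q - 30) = (q^2 - 5*q - 24)/(q - 5)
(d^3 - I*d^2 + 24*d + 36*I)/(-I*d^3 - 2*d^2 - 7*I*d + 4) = (-d^3 + I*d^2 - 24*d - 36*I)/(I*d^3 + 2*d^2 + 7*I*d - 4)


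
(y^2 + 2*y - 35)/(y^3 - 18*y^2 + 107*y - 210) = (y + 7)/(y^2 - 13*y + 42)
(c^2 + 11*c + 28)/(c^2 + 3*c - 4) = (c + 7)/(c - 1)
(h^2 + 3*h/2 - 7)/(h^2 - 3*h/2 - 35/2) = (h - 2)/(h - 5)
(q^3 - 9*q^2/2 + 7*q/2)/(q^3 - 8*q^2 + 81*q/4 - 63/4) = 2*q*(q - 1)/(2*q^2 - 9*q + 9)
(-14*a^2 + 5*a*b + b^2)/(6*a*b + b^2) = (-14*a^2 + 5*a*b + b^2)/(b*(6*a + b))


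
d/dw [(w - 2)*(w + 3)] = 2*w + 1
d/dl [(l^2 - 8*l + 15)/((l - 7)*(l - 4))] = (-3*l^2 + 26*l - 59)/(l^4 - 22*l^3 + 177*l^2 - 616*l + 784)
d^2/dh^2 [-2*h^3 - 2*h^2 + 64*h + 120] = -12*h - 4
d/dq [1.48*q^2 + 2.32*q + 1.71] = 2.96*q + 2.32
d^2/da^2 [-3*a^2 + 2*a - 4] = -6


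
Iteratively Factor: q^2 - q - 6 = (q - 3)*(q + 2)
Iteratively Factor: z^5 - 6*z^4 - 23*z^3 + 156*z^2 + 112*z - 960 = (z - 4)*(z^4 - 2*z^3 - 31*z^2 + 32*z + 240) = (z - 4)^2*(z^3 + 2*z^2 - 23*z - 60) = (z - 5)*(z - 4)^2*(z^2 + 7*z + 12) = (z - 5)*(z - 4)^2*(z + 3)*(z + 4)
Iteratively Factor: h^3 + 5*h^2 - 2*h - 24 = (h + 4)*(h^2 + h - 6) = (h - 2)*(h + 4)*(h + 3)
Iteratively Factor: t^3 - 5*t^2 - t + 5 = (t - 5)*(t^2 - 1) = (t - 5)*(t + 1)*(t - 1)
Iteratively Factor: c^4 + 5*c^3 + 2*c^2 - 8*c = (c + 2)*(c^3 + 3*c^2 - 4*c) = (c - 1)*(c + 2)*(c^2 + 4*c) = (c - 1)*(c + 2)*(c + 4)*(c)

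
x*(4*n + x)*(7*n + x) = 28*n^2*x + 11*n*x^2 + x^3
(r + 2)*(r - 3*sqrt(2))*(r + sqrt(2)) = r^3 - 2*sqrt(2)*r^2 + 2*r^2 - 6*r - 4*sqrt(2)*r - 12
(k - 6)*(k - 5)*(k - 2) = k^3 - 13*k^2 + 52*k - 60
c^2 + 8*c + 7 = (c + 1)*(c + 7)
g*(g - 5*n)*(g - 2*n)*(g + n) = g^4 - 6*g^3*n + 3*g^2*n^2 + 10*g*n^3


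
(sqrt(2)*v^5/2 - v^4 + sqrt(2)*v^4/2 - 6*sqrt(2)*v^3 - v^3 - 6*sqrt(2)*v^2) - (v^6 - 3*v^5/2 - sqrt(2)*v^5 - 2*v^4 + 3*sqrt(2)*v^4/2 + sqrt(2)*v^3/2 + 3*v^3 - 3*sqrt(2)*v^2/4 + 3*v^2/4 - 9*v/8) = -v^6 + 3*v^5/2 + 3*sqrt(2)*v^5/2 - sqrt(2)*v^4 + v^4 - 13*sqrt(2)*v^3/2 - 4*v^3 - 21*sqrt(2)*v^2/4 - 3*v^2/4 + 9*v/8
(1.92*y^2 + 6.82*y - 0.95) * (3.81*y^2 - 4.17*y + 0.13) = 7.3152*y^4 + 17.9778*y^3 - 31.8093*y^2 + 4.8481*y - 0.1235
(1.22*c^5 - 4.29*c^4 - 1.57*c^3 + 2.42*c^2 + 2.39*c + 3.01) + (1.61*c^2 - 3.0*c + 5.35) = 1.22*c^5 - 4.29*c^4 - 1.57*c^3 + 4.03*c^2 - 0.61*c + 8.36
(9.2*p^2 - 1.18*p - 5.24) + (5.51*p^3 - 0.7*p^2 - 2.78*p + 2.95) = 5.51*p^3 + 8.5*p^2 - 3.96*p - 2.29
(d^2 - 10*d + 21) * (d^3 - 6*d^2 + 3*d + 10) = d^5 - 16*d^4 + 84*d^3 - 146*d^2 - 37*d + 210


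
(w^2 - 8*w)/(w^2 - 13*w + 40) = w/(w - 5)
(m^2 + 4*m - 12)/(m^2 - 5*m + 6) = (m + 6)/(m - 3)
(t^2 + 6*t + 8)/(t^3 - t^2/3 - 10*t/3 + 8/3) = 3*(t + 4)/(3*t^2 - 7*t + 4)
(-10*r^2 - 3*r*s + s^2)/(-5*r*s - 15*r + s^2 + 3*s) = (2*r + s)/(s + 3)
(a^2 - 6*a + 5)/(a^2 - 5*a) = (a - 1)/a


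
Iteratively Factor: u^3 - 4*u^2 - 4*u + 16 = (u - 2)*(u^2 - 2*u - 8) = (u - 4)*(u - 2)*(u + 2)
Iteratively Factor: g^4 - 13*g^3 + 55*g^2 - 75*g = (g - 5)*(g^3 - 8*g^2 + 15*g) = g*(g - 5)*(g^2 - 8*g + 15) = g*(g - 5)*(g - 3)*(g - 5)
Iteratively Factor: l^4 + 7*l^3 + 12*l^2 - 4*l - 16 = (l + 4)*(l^3 + 3*l^2 - 4) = (l - 1)*(l + 4)*(l^2 + 4*l + 4) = (l - 1)*(l + 2)*(l + 4)*(l + 2)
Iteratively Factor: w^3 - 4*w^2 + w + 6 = (w + 1)*(w^2 - 5*w + 6) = (w - 3)*(w + 1)*(w - 2)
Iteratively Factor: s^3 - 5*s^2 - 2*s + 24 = (s - 4)*(s^2 - s - 6) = (s - 4)*(s + 2)*(s - 3)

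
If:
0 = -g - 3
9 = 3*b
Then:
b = 3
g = -3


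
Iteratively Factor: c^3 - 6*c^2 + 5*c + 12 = (c - 4)*(c^2 - 2*c - 3) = (c - 4)*(c + 1)*(c - 3)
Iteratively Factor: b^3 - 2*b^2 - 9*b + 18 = (b - 3)*(b^2 + b - 6) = (b - 3)*(b - 2)*(b + 3)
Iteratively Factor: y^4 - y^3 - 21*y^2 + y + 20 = (y - 1)*(y^3 - 21*y - 20) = (y - 5)*(y - 1)*(y^2 + 5*y + 4) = (y - 5)*(y - 1)*(y + 4)*(y + 1)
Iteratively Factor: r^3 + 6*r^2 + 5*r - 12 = (r - 1)*(r^2 + 7*r + 12) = (r - 1)*(r + 3)*(r + 4)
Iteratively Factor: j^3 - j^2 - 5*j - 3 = (j + 1)*(j^2 - 2*j - 3) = (j + 1)^2*(j - 3)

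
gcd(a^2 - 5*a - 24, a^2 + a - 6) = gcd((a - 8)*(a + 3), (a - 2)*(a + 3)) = a + 3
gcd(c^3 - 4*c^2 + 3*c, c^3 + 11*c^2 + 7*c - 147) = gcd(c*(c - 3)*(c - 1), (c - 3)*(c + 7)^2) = c - 3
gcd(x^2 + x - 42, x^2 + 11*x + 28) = x + 7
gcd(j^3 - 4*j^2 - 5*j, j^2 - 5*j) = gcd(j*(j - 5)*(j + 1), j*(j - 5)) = j^2 - 5*j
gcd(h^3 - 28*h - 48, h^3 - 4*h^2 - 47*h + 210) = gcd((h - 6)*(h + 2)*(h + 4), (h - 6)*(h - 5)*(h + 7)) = h - 6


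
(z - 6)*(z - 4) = z^2 - 10*z + 24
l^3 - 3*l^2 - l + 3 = (l - 3)*(l - 1)*(l + 1)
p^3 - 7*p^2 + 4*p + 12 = (p - 6)*(p - 2)*(p + 1)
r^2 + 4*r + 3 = (r + 1)*(r + 3)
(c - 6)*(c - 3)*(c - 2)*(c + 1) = c^4 - 10*c^3 + 25*c^2 - 36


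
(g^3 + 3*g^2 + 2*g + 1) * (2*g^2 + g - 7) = 2*g^5 + 7*g^4 - 17*g^2 - 13*g - 7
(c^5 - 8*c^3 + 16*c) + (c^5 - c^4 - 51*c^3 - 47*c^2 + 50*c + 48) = 2*c^5 - c^4 - 59*c^3 - 47*c^2 + 66*c + 48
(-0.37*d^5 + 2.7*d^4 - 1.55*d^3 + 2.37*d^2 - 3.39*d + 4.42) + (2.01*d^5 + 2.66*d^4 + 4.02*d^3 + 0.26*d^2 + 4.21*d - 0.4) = 1.64*d^5 + 5.36*d^4 + 2.47*d^3 + 2.63*d^2 + 0.82*d + 4.02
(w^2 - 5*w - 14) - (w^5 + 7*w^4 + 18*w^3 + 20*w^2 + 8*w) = -w^5 - 7*w^4 - 18*w^3 - 19*w^2 - 13*w - 14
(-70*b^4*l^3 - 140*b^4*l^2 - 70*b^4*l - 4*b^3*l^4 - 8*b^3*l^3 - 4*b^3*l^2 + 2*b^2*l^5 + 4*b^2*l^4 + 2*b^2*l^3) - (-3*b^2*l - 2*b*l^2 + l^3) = -70*b^4*l^3 - 140*b^4*l^2 - 70*b^4*l - 4*b^3*l^4 - 8*b^3*l^3 - 4*b^3*l^2 + 2*b^2*l^5 + 4*b^2*l^4 + 2*b^2*l^3 + 3*b^2*l + 2*b*l^2 - l^3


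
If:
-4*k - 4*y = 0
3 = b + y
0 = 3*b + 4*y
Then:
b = 12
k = 9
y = -9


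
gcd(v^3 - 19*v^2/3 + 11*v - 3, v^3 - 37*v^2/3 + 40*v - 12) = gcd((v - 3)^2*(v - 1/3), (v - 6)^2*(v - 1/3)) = v - 1/3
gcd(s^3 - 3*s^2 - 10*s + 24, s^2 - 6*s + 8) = s^2 - 6*s + 8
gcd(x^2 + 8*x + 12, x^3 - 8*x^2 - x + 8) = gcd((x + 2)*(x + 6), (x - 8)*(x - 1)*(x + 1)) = 1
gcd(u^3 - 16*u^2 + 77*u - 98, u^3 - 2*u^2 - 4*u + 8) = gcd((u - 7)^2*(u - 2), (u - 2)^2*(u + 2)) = u - 2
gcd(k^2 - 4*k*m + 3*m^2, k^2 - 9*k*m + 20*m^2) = 1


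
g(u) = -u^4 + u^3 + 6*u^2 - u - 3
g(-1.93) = 0.22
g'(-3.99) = 252.97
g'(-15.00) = 13994.00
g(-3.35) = -95.85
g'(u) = -4*u^3 + 3*u^2 + 12*u - 1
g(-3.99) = -220.46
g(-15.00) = -52638.00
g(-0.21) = -2.54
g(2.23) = 10.97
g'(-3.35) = 142.85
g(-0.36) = -1.93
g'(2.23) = -3.68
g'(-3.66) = 191.38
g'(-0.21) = -3.35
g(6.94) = -1706.44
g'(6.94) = -1110.25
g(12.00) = -18159.00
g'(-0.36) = -4.74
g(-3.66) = -147.44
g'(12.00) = -6337.00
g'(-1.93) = 15.77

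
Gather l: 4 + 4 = 8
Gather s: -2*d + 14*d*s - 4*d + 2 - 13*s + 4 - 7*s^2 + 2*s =-6*d - 7*s^2 + s*(14*d - 11) + 6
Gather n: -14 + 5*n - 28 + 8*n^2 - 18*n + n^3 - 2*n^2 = n^3 + 6*n^2 - 13*n - 42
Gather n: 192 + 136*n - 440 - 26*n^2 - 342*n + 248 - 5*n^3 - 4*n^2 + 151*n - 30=-5*n^3 - 30*n^2 - 55*n - 30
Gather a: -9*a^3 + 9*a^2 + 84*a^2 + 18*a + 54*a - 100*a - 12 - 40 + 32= -9*a^3 + 93*a^2 - 28*a - 20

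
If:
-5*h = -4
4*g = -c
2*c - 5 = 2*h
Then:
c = 33/10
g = -33/40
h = 4/5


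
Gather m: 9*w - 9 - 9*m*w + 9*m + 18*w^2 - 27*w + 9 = m*(9 - 9*w) + 18*w^2 - 18*w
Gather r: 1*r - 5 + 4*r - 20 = 5*r - 25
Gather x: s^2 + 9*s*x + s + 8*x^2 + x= s^2 + s + 8*x^2 + x*(9*s + 1)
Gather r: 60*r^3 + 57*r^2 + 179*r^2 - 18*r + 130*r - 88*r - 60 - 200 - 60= 60*r^3 + 236*r^2 + 24*r - 320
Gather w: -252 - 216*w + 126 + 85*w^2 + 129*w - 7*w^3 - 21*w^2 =-7*w^3 + 64*w^2 - 87*w - 126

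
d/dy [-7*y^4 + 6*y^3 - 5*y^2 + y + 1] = -28*y^3 + 18*y^2 - 10*y + 1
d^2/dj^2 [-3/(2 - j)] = 6/(j - 2)^3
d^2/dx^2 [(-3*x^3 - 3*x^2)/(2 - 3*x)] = 6*(9*x^3 - 18*x^2 + 12*x + 4)/(27*x^3 - 54*x^2 + 36*x - 8)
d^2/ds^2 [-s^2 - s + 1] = -2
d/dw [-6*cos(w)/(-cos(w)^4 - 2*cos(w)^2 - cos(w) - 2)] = 6*(3*sin(w)^4 - 8*sin(w)^2 + 3)*sin(w)/((-sin(w)^2 + cos(w) + 2)^2*(sin(w)^2 + cos(w) - 3)^2)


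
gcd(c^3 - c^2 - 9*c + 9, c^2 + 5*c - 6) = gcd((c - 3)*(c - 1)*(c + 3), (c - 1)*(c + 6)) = c - 1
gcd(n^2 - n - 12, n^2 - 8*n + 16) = n - 4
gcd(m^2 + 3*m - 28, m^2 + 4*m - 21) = m + 7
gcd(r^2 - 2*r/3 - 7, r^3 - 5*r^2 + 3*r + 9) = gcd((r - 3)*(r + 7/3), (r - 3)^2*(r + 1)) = r - 3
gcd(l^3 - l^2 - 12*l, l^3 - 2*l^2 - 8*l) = l^2 - 4*l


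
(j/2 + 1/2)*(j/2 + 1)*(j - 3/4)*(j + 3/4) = j^4/4 + 3*j^3/4 + 23*j^2/64 - 27*j/64 - 9/32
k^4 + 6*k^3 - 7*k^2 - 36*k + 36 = (k - 2)*(k - 1)*(k + 3)*(k + 6)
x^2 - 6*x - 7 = (x - 7)*(x + 1)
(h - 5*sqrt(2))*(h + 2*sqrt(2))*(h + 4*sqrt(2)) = h^3 + sqrt(2)*h^2 - 44*h - 80*sqrt(2)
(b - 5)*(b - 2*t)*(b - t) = b^3 - 3*b^2*t - 5*b^2 + 2*b*t^2 + 15*b*t - 10*t^2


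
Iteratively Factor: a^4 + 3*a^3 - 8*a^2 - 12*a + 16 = (a + 2)*(a^3 + a^2 - 10*a + 8) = (a + 2)*(a + 4)*(a^2 - 3*a + 2) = (a - 2)*(a + 2)*(a + 4)*(a - 1)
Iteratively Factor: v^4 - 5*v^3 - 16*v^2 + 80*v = (v)*(v^3 - 5*v^2 - 16*v + 80) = v*(v - 5)*(v^2 - 16) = v*(v - 5)*(v + 4)*(v - 4)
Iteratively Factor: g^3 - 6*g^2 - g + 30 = (g - 3)*(g^2 - 3*g - 10) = (g - 3)*(g + 2)*(g - 5)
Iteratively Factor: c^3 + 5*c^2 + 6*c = (c)*(c^2 + 5*c + 6) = c*(c + 2)*(c + 3)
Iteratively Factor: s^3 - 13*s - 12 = (s + 1)*(s^2 - s - 12) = (s + 1)*(s + 3)*(s - 4)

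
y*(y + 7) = y^2 + 7*y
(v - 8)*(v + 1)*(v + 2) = v^3 - 5*v^2 - 22*v - 16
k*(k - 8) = k^2 - 8*k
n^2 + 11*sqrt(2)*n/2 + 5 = (n + sqrt(2)/2)*(n + 5*sqrt(2))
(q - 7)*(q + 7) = q^2 - 49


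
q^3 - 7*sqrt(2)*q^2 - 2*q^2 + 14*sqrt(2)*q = q*(q - 2)*(q - 7*sqrt(2))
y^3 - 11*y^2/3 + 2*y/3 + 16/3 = (y - 8/3)*(y - 2)*(y + 1)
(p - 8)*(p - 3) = p^2 - 11*p + 24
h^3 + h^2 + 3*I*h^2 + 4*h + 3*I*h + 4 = (h + 1)*(h - I)*(h + 4*I)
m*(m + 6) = m^2 + 6*m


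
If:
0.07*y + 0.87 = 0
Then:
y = -12.43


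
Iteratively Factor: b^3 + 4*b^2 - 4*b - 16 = (b - 2)*(b^2 + 6*b + 8) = (b - 2)*(b + 2)*(b + 4)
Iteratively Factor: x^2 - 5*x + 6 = (x - 3)*(x - 2)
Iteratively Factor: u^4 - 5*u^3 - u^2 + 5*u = (u - 1)*(u^3 - 4*u^2 - 5*u) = (u - 1)*(u + 1)*(u^2 - 5*u) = u*(u - 1)*(u + 1)*(u - 5)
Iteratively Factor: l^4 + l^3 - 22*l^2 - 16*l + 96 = (l + 3)*(l^3 - 2*l^2 - 16*l + 32) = (l - 4)*(l + 3)*(l^2 + 2*l - 8) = (l - 4)*(l - 2)*(l + 3)*(l + 4)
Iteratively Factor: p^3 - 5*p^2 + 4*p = (p - 1)*(p^2 - 4*p) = p*(p - 1)*(p - 4)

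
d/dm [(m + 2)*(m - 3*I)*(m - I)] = 3*m^2 + m*(4 - 8*I) - 3 - 8*I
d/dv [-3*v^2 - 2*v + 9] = -6*v - 2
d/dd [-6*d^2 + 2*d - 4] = 2 - 12*d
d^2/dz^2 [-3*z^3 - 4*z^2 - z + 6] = -18*z - 8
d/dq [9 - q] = -1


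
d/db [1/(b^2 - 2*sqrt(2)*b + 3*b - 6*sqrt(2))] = (-2*b - 3 + 2*sqrt(2))/(b^2 - 2*sqrt(2)*b + 3*b - 6*sqrt(2))^2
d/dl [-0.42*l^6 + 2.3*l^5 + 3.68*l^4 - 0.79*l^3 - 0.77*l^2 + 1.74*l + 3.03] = -2.52*l^5 + 11.5*l^4 + 14.72*l^3 - 2.37*l^2 - 1.54*l + 1.74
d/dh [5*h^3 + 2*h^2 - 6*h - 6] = 15*h^2 + 4*h - 6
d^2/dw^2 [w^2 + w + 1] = 2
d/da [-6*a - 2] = -6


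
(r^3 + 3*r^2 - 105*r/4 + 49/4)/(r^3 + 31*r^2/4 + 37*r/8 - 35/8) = 2*(2*r - 7)/(4*r + 5)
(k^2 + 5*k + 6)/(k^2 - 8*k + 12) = (k^2 + 5*k + 6)/(k^2 - 8*k + 12)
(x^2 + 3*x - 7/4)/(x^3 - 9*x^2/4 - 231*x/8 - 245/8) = 2*(2*x - 1)/(4*x^2 - 23*x - 35)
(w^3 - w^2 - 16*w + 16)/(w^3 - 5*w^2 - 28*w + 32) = (w - 4)/(w - 8)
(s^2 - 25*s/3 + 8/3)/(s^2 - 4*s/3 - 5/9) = 3*(-3*s^2 + 25*s - 8)/(-9*s^2 + 12*s + 5)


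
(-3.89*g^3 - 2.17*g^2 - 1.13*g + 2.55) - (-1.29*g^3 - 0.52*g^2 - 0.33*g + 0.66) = -2.6*g^3 - 1.65*g^2 - 0.8*g + 1.89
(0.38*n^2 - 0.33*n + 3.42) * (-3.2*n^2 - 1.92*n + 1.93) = -1.216*n^4 + 0.3264*n^3 - 9.577*n^2 - 7.2033*n + 6.6006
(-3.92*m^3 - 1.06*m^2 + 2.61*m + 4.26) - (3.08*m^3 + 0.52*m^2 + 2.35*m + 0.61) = -7.0*m^3 - 1.58*m^2 + 0.26*m + 3.65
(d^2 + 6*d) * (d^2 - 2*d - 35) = d^4 + 4*d^3 - 47*d^2 - 210*d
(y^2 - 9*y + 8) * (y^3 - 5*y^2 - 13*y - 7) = y^5 - 14*y^4 + 40*y^3 + 70*y^2 - 41*y - 56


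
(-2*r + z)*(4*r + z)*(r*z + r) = -8*r^3*z - 8*r^3 + 2*r^2*z^2 + 2*r^2*z + r*z^3 + r*z^2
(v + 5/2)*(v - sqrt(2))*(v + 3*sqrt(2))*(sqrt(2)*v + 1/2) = sqrt(2)*v^4 + 5*sqrt(2)*v^3/2 + 9*v^3/2 - 5*sqrt(2)*v^2 + 45*v^2/4 - 25*sqrt(2)*v/2 - 3*v - 15/2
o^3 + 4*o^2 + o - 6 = (o - 1)*(o + 2)*(o + 3)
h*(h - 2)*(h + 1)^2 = h^4 - 3*h^2 - 2*h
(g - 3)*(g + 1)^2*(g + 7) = g^4 + 6*g^3 - 12*g^2 - 38*g - 21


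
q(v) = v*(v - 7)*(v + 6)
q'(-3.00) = -9.00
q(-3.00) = 90.00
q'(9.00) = 183.00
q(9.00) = 270.00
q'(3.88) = -4.60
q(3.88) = -119.60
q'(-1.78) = -28.93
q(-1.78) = 65.95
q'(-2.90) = -10.97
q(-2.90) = 89.00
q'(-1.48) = -32.47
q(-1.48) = 56.73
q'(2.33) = -30.37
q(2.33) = -90.64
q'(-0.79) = -38.55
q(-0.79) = 32.06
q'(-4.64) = 31.87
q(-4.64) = 73.45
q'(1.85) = -35.43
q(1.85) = -74.79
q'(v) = v*(v - 7) + v*(v + 6) + (v - 7)*(v + 6) = 3*v^2 - 2*v - 42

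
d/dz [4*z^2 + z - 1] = 8*z + 1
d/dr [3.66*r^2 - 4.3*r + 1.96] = 7.32*r - 4.3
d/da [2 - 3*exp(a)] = -3*exp(a)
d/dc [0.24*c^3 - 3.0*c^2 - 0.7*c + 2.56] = 0.72*c^2 - 6.0*c - 0.7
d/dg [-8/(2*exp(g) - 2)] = sinh(g/2)^(-2)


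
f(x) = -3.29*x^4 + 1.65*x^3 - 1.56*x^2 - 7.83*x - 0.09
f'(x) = -13.16*x^3 + 4.95*x^2 - 3.12*x - 7.83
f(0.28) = -2.39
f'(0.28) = -8.60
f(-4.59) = -1616.89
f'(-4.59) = 1383.38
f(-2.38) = -118.10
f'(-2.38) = 205.05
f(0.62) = -5.64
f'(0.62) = -11.00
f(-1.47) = -12.55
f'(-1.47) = 49.26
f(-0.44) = 2.79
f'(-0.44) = -4.38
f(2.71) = -177.38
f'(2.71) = -241.85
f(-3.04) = -318.05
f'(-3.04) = 417.12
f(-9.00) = -22844.52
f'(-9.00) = 10014.84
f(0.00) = -0.09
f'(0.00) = -7.83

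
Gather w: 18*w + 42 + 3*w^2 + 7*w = 3*w^2 + 25*w + 42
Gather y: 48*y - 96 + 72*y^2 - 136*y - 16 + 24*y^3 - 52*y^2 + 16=24*y^3 + 20*y^2 - 88*y - 96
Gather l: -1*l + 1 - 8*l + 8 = 9 - 9*l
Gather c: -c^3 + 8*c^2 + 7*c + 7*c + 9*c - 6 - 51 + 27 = -c^3 + 8*c^2 + 23*c - 30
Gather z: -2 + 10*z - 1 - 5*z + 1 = 5*z - 2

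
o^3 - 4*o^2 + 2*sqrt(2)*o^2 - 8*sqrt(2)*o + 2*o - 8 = (o - 4)*(o + sqrt(2))^2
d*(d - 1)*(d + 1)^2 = d^4 + d^3 - d^2 - d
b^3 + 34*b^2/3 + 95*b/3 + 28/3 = (b + 1/3)*(b + 4)*(b + 7)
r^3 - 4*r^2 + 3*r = r*(r - 3)*(r - 1)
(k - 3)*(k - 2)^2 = k^3 - 7*k^2 + 16*k - 12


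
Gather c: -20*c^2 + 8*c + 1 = -20*c^2 + 8*c + 1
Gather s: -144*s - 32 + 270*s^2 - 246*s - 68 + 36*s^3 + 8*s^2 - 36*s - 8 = 36*s^3 + 278*s^2 - 426*s - 108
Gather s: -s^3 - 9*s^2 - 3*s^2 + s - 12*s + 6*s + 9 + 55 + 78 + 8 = -s^3 - 12*s^2 - 5*s + 150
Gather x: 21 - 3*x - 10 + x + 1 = 12 - 2*x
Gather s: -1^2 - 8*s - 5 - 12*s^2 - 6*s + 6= -12*s^2 - 14*s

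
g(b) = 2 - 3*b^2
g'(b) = -6*b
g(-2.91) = -23.40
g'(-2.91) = 17.46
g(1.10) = -1.63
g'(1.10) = -6.60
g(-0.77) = 0.22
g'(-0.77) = 4.62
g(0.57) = 1.03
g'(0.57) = -3.42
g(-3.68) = -38.63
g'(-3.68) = 22.08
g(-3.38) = -32.27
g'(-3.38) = 20.28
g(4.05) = -47.21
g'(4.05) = -24.30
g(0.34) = 1.65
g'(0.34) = -2.04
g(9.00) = -241.00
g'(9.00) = -54.00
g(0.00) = 2.00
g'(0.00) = 0.00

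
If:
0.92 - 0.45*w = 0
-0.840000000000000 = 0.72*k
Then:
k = -1.17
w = 2.04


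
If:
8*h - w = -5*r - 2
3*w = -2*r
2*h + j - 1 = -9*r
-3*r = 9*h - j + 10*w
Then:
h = 49/59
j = 771/59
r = -90/59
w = 60/59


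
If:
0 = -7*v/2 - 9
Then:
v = -18/7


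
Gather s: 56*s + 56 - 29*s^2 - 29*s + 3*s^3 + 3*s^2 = 3*s^3 - 26*s^2 + 27*s + 56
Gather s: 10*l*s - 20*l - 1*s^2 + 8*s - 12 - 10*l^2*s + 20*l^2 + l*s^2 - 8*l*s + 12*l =20*l^2 - 8*l + s^2*(l - 1) + s*(-10*l^2 + 2*l + 8) - 12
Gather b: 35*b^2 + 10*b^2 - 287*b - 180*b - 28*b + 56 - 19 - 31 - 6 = 45*b^2 - 495*b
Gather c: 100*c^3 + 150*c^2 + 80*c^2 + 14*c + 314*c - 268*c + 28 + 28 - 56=100*c^3 + 230*c^2 + 60*c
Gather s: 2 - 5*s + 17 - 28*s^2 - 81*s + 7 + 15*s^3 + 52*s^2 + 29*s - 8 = 15*s^3 + 24*s^2 - 57*s + 18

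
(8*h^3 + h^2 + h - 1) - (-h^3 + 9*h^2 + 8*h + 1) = 9*h^3 - 8*h^2 - 7*h - 2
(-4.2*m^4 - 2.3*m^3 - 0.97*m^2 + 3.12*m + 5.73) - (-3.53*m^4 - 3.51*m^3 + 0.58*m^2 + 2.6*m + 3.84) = -0.67*m^4 + 1.21*m^3 - 1.55*m^2 + 0.52*m + 1.89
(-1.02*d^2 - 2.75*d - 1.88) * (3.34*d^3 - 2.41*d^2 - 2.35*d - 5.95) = -3.4068*d^5 - 6.7268*d^4 + 2.7453*d^3 + 17.0623*d^2 + 20.7805*d + 11.186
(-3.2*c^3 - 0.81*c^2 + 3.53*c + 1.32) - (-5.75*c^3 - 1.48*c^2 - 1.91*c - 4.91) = 2.55*c^3 + 0.67*c^2 + 5.44*c + 6.23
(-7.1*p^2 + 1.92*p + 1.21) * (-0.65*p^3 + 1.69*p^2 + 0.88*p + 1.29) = 4.615*p^5 - 13.247*p^4 - 3.7897*p^3 - 5.4245*p^2 + 3.5416*p + 1.5609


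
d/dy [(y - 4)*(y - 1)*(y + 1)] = 3*y^2 - 8*y - 1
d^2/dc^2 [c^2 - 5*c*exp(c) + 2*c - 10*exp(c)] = -5*c*exp(c) - 20*exp(c) + 2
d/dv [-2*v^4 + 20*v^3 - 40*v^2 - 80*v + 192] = -8*v^3 + 60*v^2 - 80*v - 80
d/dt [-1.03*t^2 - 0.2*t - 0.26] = -2.06*t - 0.2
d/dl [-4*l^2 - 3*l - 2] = -8*l - 3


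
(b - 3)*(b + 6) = b^2 + 3*b - 18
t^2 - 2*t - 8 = (t - 4)*(t + 2)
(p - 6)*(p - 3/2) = p^2 - 15*p/2 + 9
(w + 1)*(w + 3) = w^2 + 4*w + 3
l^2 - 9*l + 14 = (l - 7)*(l - 2)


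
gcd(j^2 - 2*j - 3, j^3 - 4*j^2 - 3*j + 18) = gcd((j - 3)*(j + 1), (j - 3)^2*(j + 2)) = j - 3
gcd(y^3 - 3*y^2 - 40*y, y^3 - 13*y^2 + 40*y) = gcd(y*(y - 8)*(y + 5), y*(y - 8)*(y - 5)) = y^2 - 8*y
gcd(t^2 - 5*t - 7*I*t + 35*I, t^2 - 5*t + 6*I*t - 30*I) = t - 5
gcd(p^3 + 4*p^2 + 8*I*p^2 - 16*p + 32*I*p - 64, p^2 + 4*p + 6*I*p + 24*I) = p + 4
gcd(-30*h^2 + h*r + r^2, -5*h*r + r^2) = -5*h + r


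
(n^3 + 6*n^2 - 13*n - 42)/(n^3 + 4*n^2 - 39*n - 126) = (n^2 - n - 6)/(n^2 - 3*n - 18)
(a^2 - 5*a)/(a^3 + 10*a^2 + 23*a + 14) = a*(a - 5)/(a^3 + 10*a^2 + 23*a + 14)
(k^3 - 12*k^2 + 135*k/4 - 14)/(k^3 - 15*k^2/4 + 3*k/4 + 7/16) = 4*(k - 8)/(4*k + 1)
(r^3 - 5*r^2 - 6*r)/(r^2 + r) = r - 6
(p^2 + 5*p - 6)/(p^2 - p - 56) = (-p^2 - 5*p + 6)/(-p^2 + p + 56)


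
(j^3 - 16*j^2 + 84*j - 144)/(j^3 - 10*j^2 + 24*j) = (j - 6)/j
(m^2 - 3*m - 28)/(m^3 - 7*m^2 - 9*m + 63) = (m + 4)/(m^2 - 9)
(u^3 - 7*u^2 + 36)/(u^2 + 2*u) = u - 9 + 18/u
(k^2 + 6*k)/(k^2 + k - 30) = k/(k - 5)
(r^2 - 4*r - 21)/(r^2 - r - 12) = (r - 7)/(r - 4)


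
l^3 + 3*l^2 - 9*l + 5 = (l - 1)^2*(l + 5)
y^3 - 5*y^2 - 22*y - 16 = (y - 8)*(y + 1)*(y + 2)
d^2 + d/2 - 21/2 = (d - 3)*(d + 7/2)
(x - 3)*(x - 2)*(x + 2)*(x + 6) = x^4 + 3*x^3 - 22*x^2 - 12*x + 72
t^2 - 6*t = t*(t - 6)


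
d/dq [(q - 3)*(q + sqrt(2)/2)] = 2*q - 3 + sqrt(2)/2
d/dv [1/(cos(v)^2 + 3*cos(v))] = (2*cos(v) + 3)*sin(v)/((cos(v) + 3)^2*cos(v)^2)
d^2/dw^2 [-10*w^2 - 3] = -20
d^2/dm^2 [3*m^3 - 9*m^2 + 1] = 18*m - 18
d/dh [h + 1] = 1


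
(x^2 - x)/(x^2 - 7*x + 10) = x*(x - 1)/(x^2 - 7*x + 10)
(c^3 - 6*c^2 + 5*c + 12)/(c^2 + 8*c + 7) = (c^2 - 7*c + 12)/(c + 7)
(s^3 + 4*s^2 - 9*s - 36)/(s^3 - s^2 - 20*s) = (s^2 - 9)/(s*(s - 5))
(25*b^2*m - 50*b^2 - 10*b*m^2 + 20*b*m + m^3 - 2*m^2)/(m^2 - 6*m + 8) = (25*b^2 - 10*b*m + m^2)/(m - 4)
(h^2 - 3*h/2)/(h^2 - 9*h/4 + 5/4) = 2*h*(2*h - 3)/(4*h^2 - 9*h + 5)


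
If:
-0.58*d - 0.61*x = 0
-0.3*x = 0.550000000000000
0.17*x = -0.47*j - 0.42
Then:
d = 1.93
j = -0.23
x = -1.83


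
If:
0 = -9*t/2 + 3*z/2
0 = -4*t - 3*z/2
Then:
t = 0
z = 0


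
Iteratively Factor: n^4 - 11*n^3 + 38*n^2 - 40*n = (n - 5)*(n^3 - 6*n^2 + 8*n) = (n - 5)*(n - 4)*(n^2 - 2*n) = n*(n - 5)*(n - 4)*(n - 2)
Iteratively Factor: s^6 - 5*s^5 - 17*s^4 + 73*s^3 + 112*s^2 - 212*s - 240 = (s - 4)*(s^5 - s^4 - 21*s^3 - 11*s^2 + 68*s + 60) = (s - 4)*(s - 2)*(s^4 + s^3 - 19*s^2 - 49*s - 30) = (s - 4)*(s - 2)*(s + 3)*(s^3 - 2*s^2 - 13*s - 10) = (s - 4)*(s - 2)*(s + 2)*(s + 3)*(s^2 - 4*s - 5) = (s - 4)*(s - 2)*(s + 1)*(s + 2)*(s + 3)*(s - 5)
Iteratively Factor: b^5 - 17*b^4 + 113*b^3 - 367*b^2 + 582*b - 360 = (b - 3)*(b^4 - 14*b^3 + 71*b^2 - 154*b + 120) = (b - 5)*(b - 3)*(b^3 - 9*b^2 + 26*b - 24) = (b - 5)*(b - 4)*(b - 3)*(b^2 - 5*b + 6) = (b - 5)*(b - 4)*(b - 3)*(b - 2)*(b - 3)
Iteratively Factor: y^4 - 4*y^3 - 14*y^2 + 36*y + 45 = (y + 3)*(y^3 - 7*y^2 + 7*y + 15) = (y + 1)*(y + 3)*(y^2 - 8*y + 15) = (y - 5)*(y + 1)*(y + 3)*(y - 3)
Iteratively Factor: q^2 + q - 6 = (q - 2)*(q + 3)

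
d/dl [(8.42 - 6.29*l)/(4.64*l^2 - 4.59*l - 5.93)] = (29.1856*l^2 - 78.1376*l + 75.9475)/(21.5296*l^4 - 42.5952*l^3 - 33.9623*l^2 + 54.4374*l + 35.1649)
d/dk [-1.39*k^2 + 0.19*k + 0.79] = 0.19 - 2.78*k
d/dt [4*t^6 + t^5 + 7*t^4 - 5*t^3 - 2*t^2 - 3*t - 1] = 24*t^5 + 5*t^4 + 28*t^3 - 15*t^2 - 4*t - 3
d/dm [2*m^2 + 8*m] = 4*m + 8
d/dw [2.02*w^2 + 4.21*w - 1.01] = 4.04*w + 4.21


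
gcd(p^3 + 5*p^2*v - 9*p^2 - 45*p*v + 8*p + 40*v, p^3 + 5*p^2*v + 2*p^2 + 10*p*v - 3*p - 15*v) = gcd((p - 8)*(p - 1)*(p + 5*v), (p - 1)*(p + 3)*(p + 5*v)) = p^2 + 5*p*v - p - 5*v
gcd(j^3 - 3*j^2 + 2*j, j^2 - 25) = 1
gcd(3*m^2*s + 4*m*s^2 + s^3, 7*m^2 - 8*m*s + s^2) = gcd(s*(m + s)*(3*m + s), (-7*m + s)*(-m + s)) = 1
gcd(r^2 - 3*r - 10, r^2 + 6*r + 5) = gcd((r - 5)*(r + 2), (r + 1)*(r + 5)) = 1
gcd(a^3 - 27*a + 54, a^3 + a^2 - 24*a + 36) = a^2 + 3*a - 18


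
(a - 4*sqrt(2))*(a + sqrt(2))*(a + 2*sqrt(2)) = a^3 - sqrt(2)*a^2 - 20*a - 16*sqrt(2)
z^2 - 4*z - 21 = (z - 7)*(z + 3)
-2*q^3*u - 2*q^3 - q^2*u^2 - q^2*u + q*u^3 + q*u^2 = (-2*q + u)*(q + u)*(q*u + q)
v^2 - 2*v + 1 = (v - 1)^2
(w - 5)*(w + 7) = w^2 + 2*w - 35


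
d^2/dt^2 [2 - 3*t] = 0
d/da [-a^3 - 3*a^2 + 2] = 3*a*(-a - 2)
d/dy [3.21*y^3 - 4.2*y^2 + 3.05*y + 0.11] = 9.63*y^2 - 8.4*y + 3.05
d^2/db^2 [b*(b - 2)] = 2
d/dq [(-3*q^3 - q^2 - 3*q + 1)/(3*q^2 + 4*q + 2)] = (-9*q^4 - 24*q^3 - 13*q^2 - 10*q - 10)/(9*q^4 + 24*q^3 + 28*q^2 + 16*q + 4)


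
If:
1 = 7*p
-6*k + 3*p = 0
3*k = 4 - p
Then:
No Solution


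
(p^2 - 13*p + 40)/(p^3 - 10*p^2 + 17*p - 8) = (p - 5)/(p^2 - 2*p + 1)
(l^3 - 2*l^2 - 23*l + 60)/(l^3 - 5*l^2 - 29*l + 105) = (l - 4)/(l - 7)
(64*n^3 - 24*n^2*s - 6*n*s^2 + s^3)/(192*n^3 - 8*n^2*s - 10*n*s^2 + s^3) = (-2*n + s)/(-6*n + s)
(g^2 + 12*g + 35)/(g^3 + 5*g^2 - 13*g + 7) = (g + 5)/(g^2 - 2*g + 1)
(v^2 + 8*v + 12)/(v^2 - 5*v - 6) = (v^2 + 8*v + 12)/(v^2 - 5*v - 6)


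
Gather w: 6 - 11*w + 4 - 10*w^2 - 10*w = -10*w^2 - 21*w + 10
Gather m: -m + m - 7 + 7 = 0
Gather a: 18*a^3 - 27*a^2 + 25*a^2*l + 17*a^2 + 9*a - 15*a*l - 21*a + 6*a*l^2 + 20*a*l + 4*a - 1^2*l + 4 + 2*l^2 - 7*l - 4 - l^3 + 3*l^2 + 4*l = 18*a^3 + a^2*(25*l - 10) + a*(6*l^2 + 5*l - 8) - l^3 + 5*l^2 - 4*l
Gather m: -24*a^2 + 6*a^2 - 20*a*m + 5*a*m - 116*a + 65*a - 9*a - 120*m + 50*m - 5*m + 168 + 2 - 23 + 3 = -18*a^2 - 60*a + m*(-15*a - 75) + 150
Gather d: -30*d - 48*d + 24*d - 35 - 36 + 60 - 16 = -54*d - 27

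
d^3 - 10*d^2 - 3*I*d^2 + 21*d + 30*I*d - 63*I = (d - 7)*(d - 3)*(d - 3*I)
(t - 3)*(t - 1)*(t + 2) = t^3 - 2*t^2 - 5*t + 6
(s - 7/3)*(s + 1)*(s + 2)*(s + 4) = s^4 + 14*s^3/3 - 7*s^2/3 - 74*s/3 - 56/3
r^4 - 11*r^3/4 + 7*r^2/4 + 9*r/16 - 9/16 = (r - 3/2)*(r - 1)*(r - 3/4)*(r + 1/2)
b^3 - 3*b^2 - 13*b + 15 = (b - 5)*(b - 1)*(b + 3)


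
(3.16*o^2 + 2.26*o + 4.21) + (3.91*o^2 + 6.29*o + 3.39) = 7.07*o^2 + 8.55*o + 7.6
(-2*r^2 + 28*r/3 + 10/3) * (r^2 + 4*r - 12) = -2*r^4 + 4*r^3/3 + 194*r^2/3 - 296*r/3 - 40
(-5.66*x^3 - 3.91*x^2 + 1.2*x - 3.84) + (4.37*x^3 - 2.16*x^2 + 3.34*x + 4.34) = -1.29*x^3 - 6.07*x^2 + 4.54*x + 0.5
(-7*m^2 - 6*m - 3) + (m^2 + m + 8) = -6*m^2 - 5*m + 5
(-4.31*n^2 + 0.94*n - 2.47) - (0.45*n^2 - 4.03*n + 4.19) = -4.76*n^2 + 4.97*n - 6.66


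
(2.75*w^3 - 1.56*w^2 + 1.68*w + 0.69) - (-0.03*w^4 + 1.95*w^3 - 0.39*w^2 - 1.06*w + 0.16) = 0.03*w^4 + 0.8*w^3 - 1.17*w^2 + 2.74*w + 0.53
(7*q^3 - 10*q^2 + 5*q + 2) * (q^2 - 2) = 7*q^5 - 10*q^4 - 9*q^3 + 22*q^2 - 10*q - 4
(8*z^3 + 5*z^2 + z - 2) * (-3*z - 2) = -24*z^4 - 31*z^3 - 13*z^2 + 4*z + 4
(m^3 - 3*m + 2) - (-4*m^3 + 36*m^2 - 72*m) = 5*m^3 - 36*m^2 + 69*m + 2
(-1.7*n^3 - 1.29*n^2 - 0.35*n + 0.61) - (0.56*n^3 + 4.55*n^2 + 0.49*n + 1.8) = -2.26*n^3 - 5.84*n^2 - 0.84*n - 1.19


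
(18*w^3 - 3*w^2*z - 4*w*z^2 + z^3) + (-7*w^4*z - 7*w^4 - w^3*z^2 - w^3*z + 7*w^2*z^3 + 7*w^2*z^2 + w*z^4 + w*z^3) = -7*w^4*z - 7*w^4 - w^3*z^2 - w^3*z + 18*w^3 + 7*w^2*z^3 + 7*w^2*z^2 - 3*w^2*z + w*z^4 + w*z^3 - 4*w*z^2 + z^3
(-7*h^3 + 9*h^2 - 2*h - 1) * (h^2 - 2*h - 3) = -7*h^5 + 23*h^4 + h^3 - 24*h^2 + 8*h + 3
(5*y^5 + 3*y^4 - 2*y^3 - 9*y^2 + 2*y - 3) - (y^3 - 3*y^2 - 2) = 5*y^5 + 3*y^4 - 3*y^3 - 6*y^2 + 2*y - 1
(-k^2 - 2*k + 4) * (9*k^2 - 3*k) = -9*k^4 - 15*k^3 + 42*k^2 - 12*k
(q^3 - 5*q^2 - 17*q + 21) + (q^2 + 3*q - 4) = q^3 - 4*q^2 - 14*q + 17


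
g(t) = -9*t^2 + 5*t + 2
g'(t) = 5 - 18*t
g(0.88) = -0.57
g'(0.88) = -10.84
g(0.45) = 2.43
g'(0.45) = -3.10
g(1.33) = -7.27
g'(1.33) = -18.94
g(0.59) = 1.82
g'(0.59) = -5.62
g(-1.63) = -30.06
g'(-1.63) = 34.34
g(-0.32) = -0.52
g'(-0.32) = 10.76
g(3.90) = -115.39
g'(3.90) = -65.20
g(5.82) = -273.75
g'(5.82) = -99.76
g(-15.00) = -2098.00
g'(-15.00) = 275.00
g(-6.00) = -352.00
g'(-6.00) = 113.00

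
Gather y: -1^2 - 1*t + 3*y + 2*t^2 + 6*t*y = 2*t^2 - t + y*(6*t + 3) - 1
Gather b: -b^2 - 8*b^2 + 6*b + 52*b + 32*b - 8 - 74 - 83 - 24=-9*b^2 + 90*b - 189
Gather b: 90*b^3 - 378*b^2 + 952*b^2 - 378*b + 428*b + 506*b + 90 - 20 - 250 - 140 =90*b^3 + 574*b^2 + 556*b - 320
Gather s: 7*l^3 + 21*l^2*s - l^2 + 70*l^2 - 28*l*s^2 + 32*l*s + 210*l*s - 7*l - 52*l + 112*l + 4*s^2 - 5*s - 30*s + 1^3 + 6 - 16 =7*l^3 + 69*l^2 + 53*l + s^2*(4 - 28*l) + s*(21*l^2 + 242*l - 35) - 9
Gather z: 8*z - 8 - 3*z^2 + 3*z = -3*z^2 + 11*z - 8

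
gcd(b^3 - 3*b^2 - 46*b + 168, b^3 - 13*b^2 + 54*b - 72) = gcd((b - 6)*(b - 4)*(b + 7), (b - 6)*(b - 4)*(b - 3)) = b^2 - 10*b + 24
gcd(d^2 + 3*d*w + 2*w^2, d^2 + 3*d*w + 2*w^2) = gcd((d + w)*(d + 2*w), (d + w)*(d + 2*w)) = d^2 + 3*d*w + 2*w^2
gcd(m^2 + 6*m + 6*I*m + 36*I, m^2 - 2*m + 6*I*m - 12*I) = m + 6*I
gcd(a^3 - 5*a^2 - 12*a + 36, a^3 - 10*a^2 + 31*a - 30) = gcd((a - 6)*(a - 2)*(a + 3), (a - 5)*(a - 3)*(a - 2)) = a - 2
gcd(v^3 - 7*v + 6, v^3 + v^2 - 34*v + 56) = v - 2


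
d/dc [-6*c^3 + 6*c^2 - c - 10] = -18*c^2 + 12*c - 1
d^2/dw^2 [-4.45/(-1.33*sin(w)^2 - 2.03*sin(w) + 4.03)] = (-31.48642*sin(w)^4 - 36.043665*sin(w)^3 - 66.514595*sin(w)^2 + 35.682325*sin(w) + 84.37912)/(1.33*sin(w)^2 + 2.03*sin(w) - 4.03)^3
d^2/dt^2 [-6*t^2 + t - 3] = -12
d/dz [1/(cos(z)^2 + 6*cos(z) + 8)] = 2*(cos(z) + 3)*sin(z)/(cos(z)^2 + 6*cos(z) + 8)^2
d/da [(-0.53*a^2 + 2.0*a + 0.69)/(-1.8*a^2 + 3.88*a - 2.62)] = (1.5436*a^2 + 5.2612*a - 7.9172)/(3.24*a^4 - 13.968*a^3 + 24.4864*a^2 - 20.3312*a + 6.8644)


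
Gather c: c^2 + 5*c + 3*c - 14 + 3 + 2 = c^2 + 8*c - 9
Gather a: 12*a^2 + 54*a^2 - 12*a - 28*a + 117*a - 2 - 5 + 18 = 66*a^2 + 77*a + 11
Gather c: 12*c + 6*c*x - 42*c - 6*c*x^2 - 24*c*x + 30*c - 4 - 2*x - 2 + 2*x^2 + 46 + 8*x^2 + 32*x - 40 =c*(-6*x^2 - 18*x) + 10*x^2 + 30*x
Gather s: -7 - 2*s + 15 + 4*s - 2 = 2*s + 6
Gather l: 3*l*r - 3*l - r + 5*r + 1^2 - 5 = l*(3*r - 3) + 4*r - 4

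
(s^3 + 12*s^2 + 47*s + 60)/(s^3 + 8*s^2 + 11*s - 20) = (s + 3)/(s - 1)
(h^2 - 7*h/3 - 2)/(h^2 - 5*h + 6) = (h + 2/3)/(h - 2)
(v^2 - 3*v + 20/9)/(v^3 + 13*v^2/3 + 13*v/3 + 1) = (9*v^2 - 27*v + 20)/(3*(3*v^3 + 13*v^2 + 13*v + 3))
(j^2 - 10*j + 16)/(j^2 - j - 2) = (j - 8)/(j + 1)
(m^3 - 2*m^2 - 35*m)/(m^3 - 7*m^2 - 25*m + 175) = m/(m - 5)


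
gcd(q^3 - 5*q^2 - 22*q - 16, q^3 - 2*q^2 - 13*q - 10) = q^2 + 3*q + 2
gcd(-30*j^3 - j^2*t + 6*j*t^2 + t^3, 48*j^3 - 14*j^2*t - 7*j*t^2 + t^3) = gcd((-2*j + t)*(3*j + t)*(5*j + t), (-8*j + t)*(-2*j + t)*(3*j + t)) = -6*j^2 + j*t + t^2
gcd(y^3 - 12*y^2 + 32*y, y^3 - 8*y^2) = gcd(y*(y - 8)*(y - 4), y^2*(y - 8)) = y^2 - 8*y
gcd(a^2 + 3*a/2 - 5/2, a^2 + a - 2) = a - 1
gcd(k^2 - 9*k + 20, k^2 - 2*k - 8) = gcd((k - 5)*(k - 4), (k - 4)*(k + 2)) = k - 4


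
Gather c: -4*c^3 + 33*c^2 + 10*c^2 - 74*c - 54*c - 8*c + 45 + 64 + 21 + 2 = -4*c^3 + 43*c^2 - 136*c + 132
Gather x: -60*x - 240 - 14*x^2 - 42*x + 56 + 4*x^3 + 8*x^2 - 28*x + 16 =4*x^3 - 6*x^2 - 130*x - 168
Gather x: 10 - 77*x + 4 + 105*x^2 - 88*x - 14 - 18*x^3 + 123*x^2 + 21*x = -18*x^3 + 228*x^2 - 144*x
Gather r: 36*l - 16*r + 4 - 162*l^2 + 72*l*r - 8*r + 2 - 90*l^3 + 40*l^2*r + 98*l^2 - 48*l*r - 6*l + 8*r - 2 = -90*l^3 - 64*l^2 + 30*l + r*(40*l^2 + 24*l - 16) + 4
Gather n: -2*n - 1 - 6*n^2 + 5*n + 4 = -6*n^2 + 3*n + 3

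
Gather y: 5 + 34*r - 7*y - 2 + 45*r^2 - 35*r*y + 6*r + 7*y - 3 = 45*r^2 - 35*r*y + 40*r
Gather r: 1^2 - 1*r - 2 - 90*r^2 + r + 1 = -90*r^2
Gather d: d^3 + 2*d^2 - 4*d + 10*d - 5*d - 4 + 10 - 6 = d^3 + 2*d^2 + d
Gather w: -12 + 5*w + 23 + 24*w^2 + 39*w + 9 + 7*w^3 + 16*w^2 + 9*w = 7*w^3 + 40*w^2 + 53*w + 20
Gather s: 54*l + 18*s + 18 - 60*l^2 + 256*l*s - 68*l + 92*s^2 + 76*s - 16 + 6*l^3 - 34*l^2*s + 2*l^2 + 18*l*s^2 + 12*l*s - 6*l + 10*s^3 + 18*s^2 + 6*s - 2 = 6*l^3 - 58*l^2 - 20*l + 10*s^3 + s^2*(18*l + 110) + s*(-34*l^2 + 268*l + 100)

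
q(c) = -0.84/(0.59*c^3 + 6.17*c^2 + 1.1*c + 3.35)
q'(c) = -0.84*(-1.77*c^2 - 12.34*c - 1.1)/(0.59*c^3 + 6.17*c^2 + 1.1*c + 3.35)^2 = (1.4868*c^2 + 10.3656*c + 0.924)/(0.59*c^3 + 6.17*c^2 + 1.1*c + 3.35)^2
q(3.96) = -0.01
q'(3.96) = 0.00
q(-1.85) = -0.04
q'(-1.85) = -0.04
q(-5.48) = -0.01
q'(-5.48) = -0.00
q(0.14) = -0.23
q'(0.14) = 0.18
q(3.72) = -0.01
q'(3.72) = 0.00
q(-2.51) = -0.03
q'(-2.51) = -0.02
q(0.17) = -0.23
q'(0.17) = 0.20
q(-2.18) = -0.03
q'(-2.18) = -0.03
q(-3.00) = -0.02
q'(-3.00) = -0.01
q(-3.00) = -0.02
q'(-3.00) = -0.01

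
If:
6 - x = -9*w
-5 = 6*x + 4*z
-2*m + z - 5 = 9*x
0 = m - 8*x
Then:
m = -100/53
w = -661/954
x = -25/106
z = -95/106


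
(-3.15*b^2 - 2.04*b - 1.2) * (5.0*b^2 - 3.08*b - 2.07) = -15.75*b^4 - 0.497999999999999*b^3 + 6.8037*b^2 + 7.9188*b + 2.484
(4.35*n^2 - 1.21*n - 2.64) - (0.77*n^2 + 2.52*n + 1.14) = 3.58*n^2 - 3.73*n - 3.78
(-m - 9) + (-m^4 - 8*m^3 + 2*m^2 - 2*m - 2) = -m^4 - 8*m^3 + 2*m^2 - 3*m - 11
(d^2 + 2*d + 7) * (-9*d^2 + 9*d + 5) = -9*d^4 - 9*d^3 - 40*d^2 + 73*d + 35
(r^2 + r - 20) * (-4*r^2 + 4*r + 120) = -4*r^4 + 204*r^2 + 40*r - 2400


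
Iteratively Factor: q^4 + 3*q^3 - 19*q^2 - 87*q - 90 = (q - 5)*(q^3 + 8*q^2 + 21*q + 18) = (q - 5)*(q + 3)*(q^2 + 5*q + 6) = (q - 5)*(q + 3)^2*(q + 2)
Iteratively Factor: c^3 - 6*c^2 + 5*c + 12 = (c + 1)*(c^2 - 7*c + 12) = (c - 3)*(c + 1)*(c - 4)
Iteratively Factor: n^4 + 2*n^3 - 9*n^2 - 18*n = (n + 2)*(n^3 - 9*n) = (n - 3)*(n + 2)*(n^2 + 3*n) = n*(n - 3)*(n + 2)*(n + 3)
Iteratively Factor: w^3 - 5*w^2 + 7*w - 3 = (w - 1)*(w^2 - 4*w + 3) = (w - 3)*(w - 1)*(w - 1)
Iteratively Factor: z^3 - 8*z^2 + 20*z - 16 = (z - 2)*(z^2 - 6*z + 8) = (z - 4)*(z - 2)*(z - 2)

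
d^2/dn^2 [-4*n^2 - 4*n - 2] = -8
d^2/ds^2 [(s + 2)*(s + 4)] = 2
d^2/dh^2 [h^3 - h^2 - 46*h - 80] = 6*h - 2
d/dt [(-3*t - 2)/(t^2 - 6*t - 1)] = (3*t^2 + 4*t - 9)/(t^4 - 12*t^3 + 34*t^2 + 12*t + 1)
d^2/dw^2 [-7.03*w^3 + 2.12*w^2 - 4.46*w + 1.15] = 4.24 - 42.18*w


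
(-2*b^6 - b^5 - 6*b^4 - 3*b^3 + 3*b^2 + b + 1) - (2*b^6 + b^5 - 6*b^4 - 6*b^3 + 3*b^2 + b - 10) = -4*b^6 - 2*b^5 + 3*b^3 + 11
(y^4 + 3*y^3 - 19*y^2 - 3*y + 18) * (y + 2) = y^5 + 5*y^4 - 13*y^3 - 41*y^2 + 12*y + 36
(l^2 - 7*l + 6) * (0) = 0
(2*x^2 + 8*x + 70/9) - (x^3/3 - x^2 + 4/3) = -x^3/3 + 3*x^2 + 8*x + 58/9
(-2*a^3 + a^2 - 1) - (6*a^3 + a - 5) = -8*a^3 + a^2 - a + 4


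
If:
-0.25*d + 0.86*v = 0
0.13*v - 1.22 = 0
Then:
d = 32.28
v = 9.38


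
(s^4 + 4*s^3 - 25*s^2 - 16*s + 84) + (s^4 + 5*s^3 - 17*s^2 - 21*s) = 2*s^4 + 9*s^3 - 42*s^2 - 37*s + 84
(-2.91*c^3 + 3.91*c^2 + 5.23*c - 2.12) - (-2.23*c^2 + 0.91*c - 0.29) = -2.91*c^3 + 6.14*c^2 + 4.32*c - 1.83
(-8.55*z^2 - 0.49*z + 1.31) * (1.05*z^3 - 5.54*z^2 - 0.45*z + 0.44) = -8.9775*z^5 + 46.8525*z^4 + 7.9376*z^3 - 10.7989*z^2 - 0.8051*z + 0.5764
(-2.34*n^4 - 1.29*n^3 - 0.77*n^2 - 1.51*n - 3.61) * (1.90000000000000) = -4.446*n^4 - 2.451*n^3 - 1.463*n^2 - 2.869*n - 6.859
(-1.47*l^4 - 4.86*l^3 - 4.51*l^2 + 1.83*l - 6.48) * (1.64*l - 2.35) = -2.4108*l^5 - 4.5159*l^4 + 4.0246*l^3 + 13.5997*l^2 - 14.9277*l + 15.228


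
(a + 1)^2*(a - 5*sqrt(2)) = a^3 - 5*sqrt(2)*a^2 + 2*a^2 - 10*sqrt(2)*a + a - 5*sqrt(2)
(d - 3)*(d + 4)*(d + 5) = d^3 + 6*d^2 - 7*d - 60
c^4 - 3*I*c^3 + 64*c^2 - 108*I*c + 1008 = (c - 7*I)*(c - 6*I)*(c + 4*I)*(c + 6*I)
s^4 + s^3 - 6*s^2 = s^2*(s - 2)*(s + 3)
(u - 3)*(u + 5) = u^2 + 2*u - 15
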